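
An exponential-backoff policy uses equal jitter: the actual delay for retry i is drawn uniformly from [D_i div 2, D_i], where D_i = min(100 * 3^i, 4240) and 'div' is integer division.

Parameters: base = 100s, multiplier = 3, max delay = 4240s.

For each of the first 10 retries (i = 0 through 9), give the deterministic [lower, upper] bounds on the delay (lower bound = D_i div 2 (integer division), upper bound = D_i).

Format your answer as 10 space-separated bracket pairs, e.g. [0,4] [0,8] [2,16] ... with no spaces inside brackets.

Answer: [50,100] [150,300] [450,900] [1350,2700] [2120,4240] [2120,4240] [2120,4240] [2120,4240] [2120,4240] [2120,4240]

Derivation:
Computing bounds per retry:
  i=0: D_i=min(100*3^0,4240)=100, bounds=[50,100]
  i=1: D_i=min(100*3^1,4240)=300, bounds=[150,300]
  i=2: D_i=min(100*3^2,4240)=900, bounds=[450,900]
  i=3: D_i=min(100*3^3,4240)=2700, bounds=[1350,2700]
  i=4: D_i=min(100*3^4,4240)=4240, bounds=[2120,4240]
  i=5: D_i=min(100*3^5,4240)=4240, bounds=[2120,4240]
  i=6: D_i=min(100*3^6,4240)=4240, bounds=[2120,4240]
  i=7: D_i=min(100*3^7,4240)=4240, bounds=[2120,4240]
  i=8: D_i=min(100*3^8,4240)=4240, bounds=[2120,4240]
  i=9: D_i=min(100*3^9,4240)=4240, bounds=[2120,4240]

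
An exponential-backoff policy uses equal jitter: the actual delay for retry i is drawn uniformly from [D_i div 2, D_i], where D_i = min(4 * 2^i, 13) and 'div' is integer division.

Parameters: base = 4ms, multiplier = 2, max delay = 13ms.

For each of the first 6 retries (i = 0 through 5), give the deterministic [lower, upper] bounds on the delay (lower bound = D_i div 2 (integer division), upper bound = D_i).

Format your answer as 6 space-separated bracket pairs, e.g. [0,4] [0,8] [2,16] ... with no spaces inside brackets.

Computing bounds per retry:
  i=0: D_i=min(4*2^0,13)=4, bounds=[2,4]
  i=1: D_i=min(4*2^1,13)=8, bounds=[4,8]
  i=2: D_i=min(4*2^2,13)=13, bounds=[6,13]
  i=3: D_i=min(4*2^3,13)=13, bounds=[6,13]
  i=4: D_i=min(4*2^4,13)=13, bounds=[6,13]
  i=5: D_i=min(4*2^5,13)=13, bounds=[6,13]

Answer: [2,4] [4,8] [6,13] [6,13] [6,13] [6,13]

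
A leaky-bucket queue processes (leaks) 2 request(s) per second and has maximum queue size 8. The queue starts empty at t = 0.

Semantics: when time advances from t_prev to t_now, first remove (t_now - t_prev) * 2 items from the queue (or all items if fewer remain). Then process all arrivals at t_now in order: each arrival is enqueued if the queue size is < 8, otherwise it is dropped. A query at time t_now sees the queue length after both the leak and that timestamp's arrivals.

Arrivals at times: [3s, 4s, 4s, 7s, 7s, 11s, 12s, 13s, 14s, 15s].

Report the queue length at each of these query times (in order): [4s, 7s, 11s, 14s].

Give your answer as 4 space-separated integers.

Queue lengths at query times:
  query t=4s: backlog = 2
  query t=7s: backlog = 2
  query t=11s: backlog = 1
  query t=14s: backlog = 1

Answer: 2 2 1 1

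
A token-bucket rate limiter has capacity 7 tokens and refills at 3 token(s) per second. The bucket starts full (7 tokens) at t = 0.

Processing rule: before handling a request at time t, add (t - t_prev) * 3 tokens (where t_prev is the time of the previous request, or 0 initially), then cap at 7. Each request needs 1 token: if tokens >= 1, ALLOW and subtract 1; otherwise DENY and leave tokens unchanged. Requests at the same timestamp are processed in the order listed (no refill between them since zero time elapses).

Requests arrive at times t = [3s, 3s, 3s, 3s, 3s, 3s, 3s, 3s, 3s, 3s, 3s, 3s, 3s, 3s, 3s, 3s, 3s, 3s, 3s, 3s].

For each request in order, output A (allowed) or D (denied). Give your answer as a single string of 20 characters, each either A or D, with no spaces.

Simulating step by step:
  req#1 t=3s: ALLOW
  req#2 t=3s: ALLOW
  req#3 t=3s: ALLOW
  req#4 t=3s: ALLOW
  req#5 t=3s: ALLOW
  req#6 t=3s: ALLOW
  req#7 t=3s: ALLOW
  req#8 t=3s: DENY
  req#9 t=3s: DENY
  req#10 t=3s: DENY
  req#11 t=3s: DENY
  req#12 t=3s: DENY
  req#13 t=3s: DENY
  req#14 t=3s: DENY
  req#15 t=3s: DENY
  req#16 t=3s: DENY
  req#17 t=3s: DENY
  req#18 t=3s: DENY
  req#19 t=3s: DENY
  req#20 t=3s: DENY

Answer: AAAAAAADDDDDDDDDDDDD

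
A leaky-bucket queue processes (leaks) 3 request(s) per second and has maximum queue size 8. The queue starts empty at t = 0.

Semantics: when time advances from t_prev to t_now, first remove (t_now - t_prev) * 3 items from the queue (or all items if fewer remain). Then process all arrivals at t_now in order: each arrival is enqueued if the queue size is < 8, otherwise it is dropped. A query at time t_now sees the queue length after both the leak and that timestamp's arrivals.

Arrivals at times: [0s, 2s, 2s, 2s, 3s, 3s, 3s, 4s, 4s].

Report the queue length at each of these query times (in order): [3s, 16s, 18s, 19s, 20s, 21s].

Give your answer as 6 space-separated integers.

Answer: 3 0 0 0 0 0

Derivation:
Queue lengths at query times:
  query t=3s: backlog = 3
  query t=16s: backlog = 0
  query t=18s: backlog = 0
  query t=19s: backlog = 0
  query t=20s: backlog = 0
  query t=21s: backlog = 0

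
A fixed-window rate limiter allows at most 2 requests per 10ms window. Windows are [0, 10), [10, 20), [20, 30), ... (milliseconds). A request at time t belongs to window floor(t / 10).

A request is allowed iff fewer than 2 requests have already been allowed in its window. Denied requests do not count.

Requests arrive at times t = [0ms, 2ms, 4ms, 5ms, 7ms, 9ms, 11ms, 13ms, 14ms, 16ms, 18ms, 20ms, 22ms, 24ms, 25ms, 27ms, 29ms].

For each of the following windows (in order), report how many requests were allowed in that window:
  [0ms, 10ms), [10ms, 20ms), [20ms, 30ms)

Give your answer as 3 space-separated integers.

Answer: 2 2 2

Derivation:
Processing requests:
  req#1 t=0ms (window 0): ALLOW
  req#2 t=2ms (window 0): ALLOW
  req#3 t=4ms (window 0): DENY
  req#4 t=5ms (window 0): DENY
  req#5 t=7ms (window 0): DENY
  req#6 t=9ms (window 0): DENY
  req#7 t=11ms (window 1): ALLOW
  req#8 t=13ms (window 1): ALLOW
  req#9 t=14ms (window 1): DENY
  req#10 t=16ms (window 1): DENY
  req#11 t=18ms (window 1): DENY
  req#12 t=20ms (window 2): ALLOW
  req#13 t=22ms (window 2): ALLOW
  req#14 t=24ms (window 2): DENY
  req#15 t=25ms (window 2): DENY
  req#16 t=27ms (window 2): DENY
  req#17 t=29ms (window 2): DENY

Allowed counts by window: 2 2 2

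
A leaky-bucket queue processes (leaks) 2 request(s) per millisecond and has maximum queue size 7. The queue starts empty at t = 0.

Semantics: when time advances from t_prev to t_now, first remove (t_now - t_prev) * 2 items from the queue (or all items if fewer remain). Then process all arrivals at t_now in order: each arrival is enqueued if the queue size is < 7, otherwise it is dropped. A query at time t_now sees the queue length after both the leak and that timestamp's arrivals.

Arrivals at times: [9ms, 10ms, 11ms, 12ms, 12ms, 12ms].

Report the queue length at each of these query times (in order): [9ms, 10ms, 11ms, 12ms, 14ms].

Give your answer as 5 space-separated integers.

Answer: 1 1 1 3 0

Derivation:
Queue lengths at query times:
  query t=9ms: backlog = 1
  query t=10ms: backlog = 1
  query t=11ms: backlog = 1
  query t=12ms: backlog = 3
  query t=14ms: backlog = 0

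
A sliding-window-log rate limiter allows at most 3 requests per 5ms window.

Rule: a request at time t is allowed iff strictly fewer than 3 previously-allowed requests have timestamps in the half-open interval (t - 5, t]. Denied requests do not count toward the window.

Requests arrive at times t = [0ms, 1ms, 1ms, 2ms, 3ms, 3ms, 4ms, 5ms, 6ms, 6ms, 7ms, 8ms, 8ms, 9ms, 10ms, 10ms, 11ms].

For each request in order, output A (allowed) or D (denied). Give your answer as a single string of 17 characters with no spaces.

Answer: AAADDDDAAADDDDADA

Derivation:
Tracking allowed requests in the window:
  req#1 t=0ms: ALLOW
  req#2 t=1ms: ALLOW
  req#3 t=1ms: ALLOW
  req#4 t=2ms: DENY
  req#5 t=3ms: DENY
  req#6 t=3ms: DENY
  req#7 t=4ms: DENY
  req#8 t=5ms: ALLOW
  req#9 t=6ms: ALLOW
  req#10 t=6ms: ALLOW
  req#11 t=7ms: DENY
  req#12 t=8ms: DENY
  req#13 t=8ms: DENY
  req#14 t=9ms: DENY
  req#15 t=10ms: ALLOW
  req#16 t=10ms: DENY
  req#17 t=11ms: ALLOW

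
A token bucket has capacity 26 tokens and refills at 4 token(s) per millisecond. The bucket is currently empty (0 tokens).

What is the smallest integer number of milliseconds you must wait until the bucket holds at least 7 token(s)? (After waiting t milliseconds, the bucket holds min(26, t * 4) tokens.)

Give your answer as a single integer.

Need t * 4 >= 7, so t >= 7/4.
Smallest integer t = ceil(7/4) = 2.

Answer: 2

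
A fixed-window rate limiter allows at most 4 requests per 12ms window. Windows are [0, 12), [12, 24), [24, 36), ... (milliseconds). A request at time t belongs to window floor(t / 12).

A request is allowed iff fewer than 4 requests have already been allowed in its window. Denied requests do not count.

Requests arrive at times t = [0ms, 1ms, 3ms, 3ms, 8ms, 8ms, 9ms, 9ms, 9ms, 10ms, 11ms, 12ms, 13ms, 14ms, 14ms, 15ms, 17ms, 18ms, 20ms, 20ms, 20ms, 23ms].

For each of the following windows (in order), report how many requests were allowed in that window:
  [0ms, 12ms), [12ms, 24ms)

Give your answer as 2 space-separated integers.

Processing requests:
  req#1 t=0ms (window 0): ALLOW
  req#2 t=1ms (window 0): ALLOW
  req#3 t=3ms (window 0): ALLOW
  req#4 t=3ms (window 0): ALLOW
  req#5 t=8ms (window 0): DENY
  req#6 t=8ms (window 0): DENY
  req#7 t=9ms (window 0): DENY
  req#8 t=9ms (window 0): DENY
  req#9 t=9ms (window 0): DENY
  req#10 t=10ms (window 0): DENY
  req#11 t=11ms (window 0): DENY
  req#12 t=12ms (window 1): ALLOW
  req#13 t=13ms (window 1): ALLOW
  req#14 t=14ms (window 1): ALLOW
  req#15 t=14ms (window 1): ALLOW
  req#16 t=15ms (window 1): DENY
  req#17 t=17ms (window 1): DENY
  req#18 t=18ms (window 1): DENY
  req#19 t=20ms (window 1): DENY
  req#20 t=20ms (window 1): DENY
  req#21 t=20ms (window 1): DENY
  req#22 t=23ms (window 1): DENY

Allowed counts by window: 4 4

Answer: 4 4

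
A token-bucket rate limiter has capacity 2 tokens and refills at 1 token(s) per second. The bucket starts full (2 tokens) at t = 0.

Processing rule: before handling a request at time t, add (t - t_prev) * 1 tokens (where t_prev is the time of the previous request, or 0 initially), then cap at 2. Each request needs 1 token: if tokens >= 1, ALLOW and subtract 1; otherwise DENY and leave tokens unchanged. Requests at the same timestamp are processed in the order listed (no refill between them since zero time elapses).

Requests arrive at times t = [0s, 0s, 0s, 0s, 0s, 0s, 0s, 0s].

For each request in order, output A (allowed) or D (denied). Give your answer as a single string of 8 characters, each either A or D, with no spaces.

Simulating step by step:
  req#1 t=0s: ALLOW
  req#2 t=0s: ALLOW
  req#3 t=0s: DENY
  req#4 t=0s: DENY
  req#5 t=0s: DENY
  req#6 t=0s: DENY
  req#7 t=0s: DENY
  req#8 t=0s: DENY

Answer: AADDDDDD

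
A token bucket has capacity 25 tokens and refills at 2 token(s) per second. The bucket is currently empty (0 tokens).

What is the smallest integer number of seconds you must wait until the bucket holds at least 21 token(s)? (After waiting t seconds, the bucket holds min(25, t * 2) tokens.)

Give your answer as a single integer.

Need t * 2 >= 21, so t >= 21/2.
Smallest integer t = ceil(21/2) = 11.

Answer: 11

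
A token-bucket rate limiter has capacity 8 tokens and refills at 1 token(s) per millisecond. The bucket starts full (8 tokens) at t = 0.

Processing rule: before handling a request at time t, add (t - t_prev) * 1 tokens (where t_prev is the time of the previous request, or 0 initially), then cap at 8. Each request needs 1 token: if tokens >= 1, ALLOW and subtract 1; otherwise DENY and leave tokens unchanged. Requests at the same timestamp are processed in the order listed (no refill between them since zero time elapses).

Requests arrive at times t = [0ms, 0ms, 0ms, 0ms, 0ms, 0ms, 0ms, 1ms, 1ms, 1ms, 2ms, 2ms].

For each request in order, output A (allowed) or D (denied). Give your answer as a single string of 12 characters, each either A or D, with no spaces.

Simulating step by step:
  req#1 t=0ms: ALLOW
  req#2 t=0ms: ALLOW
  req#3 t=0ms: ALLOW
  req#4 t=0ms: ALLOW
  req#5 t=0ms: ALLOW
  req#6 t=0ms: ALLOW
  req#7 t=0ms: ALLOW
  req#8 t=1ms: ALLOW
  req#9 t=1ms: ALLOW
  req#10 t=1ms: DENY
  req#11 t=2ms: ALLOW
  req#12 t=2ms: DENY

Answer: AAAAAAAAADAD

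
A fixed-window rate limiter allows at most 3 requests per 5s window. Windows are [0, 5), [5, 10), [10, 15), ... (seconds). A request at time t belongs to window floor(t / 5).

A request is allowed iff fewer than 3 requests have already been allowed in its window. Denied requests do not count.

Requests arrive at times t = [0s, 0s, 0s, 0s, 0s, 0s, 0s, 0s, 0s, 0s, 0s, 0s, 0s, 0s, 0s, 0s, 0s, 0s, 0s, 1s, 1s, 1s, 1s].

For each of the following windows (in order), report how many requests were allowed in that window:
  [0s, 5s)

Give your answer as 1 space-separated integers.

Processing requests:
  req#1 t=0s (window 0): ALLOW
  req#2 t=0s (window 0): ALLOW
  req#3 t=0s (window 0): ALLOW
  req#4 t=0s (window 0): DENY
  req#5 t=0s (window 0): DENY
  req#6 t=0s (window 0): DENY
  req#7 t=0s (window 0): DENY
  req#8 t=0s (window 0): DENY
  req#9 t=0s (window 0): DENY
  req#10 t=0s (window 0): DENY
  req#11 t=0s (window 0): DENY
  req#12 t=0s (window 0): DENY
  req#13 t=0s (window 0): DENY
  req#14 t=0s (window 0): DENY
  req#15 t=0s (window 0): DENY
  req#16 t=0s (window 0): DENY
  req#17 t=0s (window 0): DENY
  req#18 t=0s (window 0): DENY
  req#19 t=0s (window 0): DENY
  req#20 t=1s (window 0): DENY
  req#21 t=1s (window 0): DENY
  req#22 t=1s (window 0): DENY
  req#23 t=1s (window 0): DENY

Allowed counts by window: 3

Answer: 3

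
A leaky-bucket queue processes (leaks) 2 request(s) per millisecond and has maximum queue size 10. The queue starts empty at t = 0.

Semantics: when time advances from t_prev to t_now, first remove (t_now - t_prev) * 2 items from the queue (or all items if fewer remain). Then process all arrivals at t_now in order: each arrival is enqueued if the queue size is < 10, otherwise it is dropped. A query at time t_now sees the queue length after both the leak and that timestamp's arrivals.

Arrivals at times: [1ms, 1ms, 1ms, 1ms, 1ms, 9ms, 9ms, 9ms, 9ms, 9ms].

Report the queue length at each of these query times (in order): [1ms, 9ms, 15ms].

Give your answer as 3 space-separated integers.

Queue lengths at query times:
  query t=1ms: backlog = 5
  query t=9ms: backlog = 5
  query t=15ms: backlog = 0

Answer: 5 5 0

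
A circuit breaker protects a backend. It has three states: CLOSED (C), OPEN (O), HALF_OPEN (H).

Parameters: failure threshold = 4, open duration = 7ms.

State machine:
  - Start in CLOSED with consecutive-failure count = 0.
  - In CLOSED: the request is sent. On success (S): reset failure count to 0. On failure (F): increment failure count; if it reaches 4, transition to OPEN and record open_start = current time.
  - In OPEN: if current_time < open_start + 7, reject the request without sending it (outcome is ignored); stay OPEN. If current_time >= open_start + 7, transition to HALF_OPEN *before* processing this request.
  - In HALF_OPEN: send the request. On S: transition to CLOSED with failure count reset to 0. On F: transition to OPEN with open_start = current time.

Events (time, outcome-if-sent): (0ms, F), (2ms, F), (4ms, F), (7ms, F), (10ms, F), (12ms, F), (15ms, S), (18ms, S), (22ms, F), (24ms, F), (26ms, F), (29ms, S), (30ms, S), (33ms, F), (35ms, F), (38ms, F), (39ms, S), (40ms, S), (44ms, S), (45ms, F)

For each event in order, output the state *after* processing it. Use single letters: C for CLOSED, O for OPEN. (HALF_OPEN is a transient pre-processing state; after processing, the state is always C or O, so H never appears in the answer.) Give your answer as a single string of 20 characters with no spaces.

Answer: CCCOOOCCCCCCCCCCCCCC

Derivation:
State after each event:
  event#1 t=0ms outcome=F: state=CLOSED
  event#2 t=2ms outcome=F: state=CLOSED
  event#3 t=4ms outcome=F: state=CLOSED
  event#4 t=7ms outcome=F: state=OPEN
  event#5 t=10ms outcome=F: state=OPEN
  event#6 t=12ms outcome=F: state=OPEN
  event#7 t=15ms outcome=S: state=CLOSED
  event#8 t=18ms outcome=S: state=CLOSED
  event#9 t=22ms outcome=F: state=CLOSED
  event#10 t=24ms outcome=F: state=CLOSED
  event#11 t=26ms outcome=F: state=CLOSED
  event#12 t=29ms outcome=S: state=CLOSED
  event#13 t=30ms outcome=S: state=CLOSED
  event#14 t=33ms outcome=F: state=CLOSED
  event#15 t=35ms outcome=F: state=CLOSED
  event#16 t=38ms outcome=F: state=CLOSED
  event#17 t=39ms outcome=S: state=CLOSED
  event#18 t=40ms outcome=S: state=CLOSED
  event#19 t=44ms outcome=S: state=CLOSED
  event#20 t=45ms outcome=F: state=CLOSED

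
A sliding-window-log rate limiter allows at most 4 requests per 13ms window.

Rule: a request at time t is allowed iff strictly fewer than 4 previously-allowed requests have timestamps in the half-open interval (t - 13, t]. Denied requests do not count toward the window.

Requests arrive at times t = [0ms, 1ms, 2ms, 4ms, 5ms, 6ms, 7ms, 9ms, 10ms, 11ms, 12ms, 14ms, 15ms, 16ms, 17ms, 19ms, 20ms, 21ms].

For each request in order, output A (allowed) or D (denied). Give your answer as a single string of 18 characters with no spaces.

Tracking allowed requests in the window:
  req#1 t=0ms: ALLOW
  req#2 t=1ms: ALLOW
  req#3 t=2ms: ALLOW
  req#4 t=4ms: ALLOW
  req#5 t=5ms: DENY
  req#6 t=6ms: DENY
  req#7 t=7ms: DENY
  req#8 t=9ms: DENY
  req#9 t=10ms: DENY
  req#10 t=11ms: DENY
  req#11 t=12ms: DENY
  req#12 t=14ms: ALLOW
  req#13 t=15ms: ALLOW
  req#14 t=16ms: ALLOW
  req#15 t=17ms: ALLOW
  req#16 t=19ms: DENY
  req#17 t=20ms: DENY
  req#18 t=21ms: DENY

Answer: AAAADDDDDDDAAAADDD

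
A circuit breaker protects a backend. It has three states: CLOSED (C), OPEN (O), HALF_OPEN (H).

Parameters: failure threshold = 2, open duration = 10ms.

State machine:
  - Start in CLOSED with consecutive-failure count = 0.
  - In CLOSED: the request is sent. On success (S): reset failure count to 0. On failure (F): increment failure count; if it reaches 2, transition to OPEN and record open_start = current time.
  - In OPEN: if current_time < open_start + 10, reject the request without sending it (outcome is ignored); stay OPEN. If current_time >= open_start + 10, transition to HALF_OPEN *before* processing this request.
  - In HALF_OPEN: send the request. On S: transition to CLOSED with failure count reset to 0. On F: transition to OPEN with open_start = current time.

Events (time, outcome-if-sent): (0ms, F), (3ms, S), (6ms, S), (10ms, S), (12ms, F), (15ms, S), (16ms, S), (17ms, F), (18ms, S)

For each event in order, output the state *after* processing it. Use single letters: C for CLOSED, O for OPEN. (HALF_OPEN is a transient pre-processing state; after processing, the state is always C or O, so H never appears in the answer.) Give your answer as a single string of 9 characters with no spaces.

Answer: CCCCCCCCC

Derivation:
State after each event:
  event#1 t=0ms outcome=F: state=CLOSED
  event#2 t=3ms outcome=S: state=CLOSED
  event#3 t=6ms outcome=S: state=CLOSED
  event#4 t=10ms outcome=S: state=CLOSED
  event#5 t=12ms outcome=F: state=CLOSED
  event#6 t=15ms outcome=S: state=CLOSED
  event#7 t=16ms outcome=S: state=CLOSED
  event#8 t=17ms outcome=F: state=CLOSED
  event#9 t=18ms outcome=S: state=CLOSED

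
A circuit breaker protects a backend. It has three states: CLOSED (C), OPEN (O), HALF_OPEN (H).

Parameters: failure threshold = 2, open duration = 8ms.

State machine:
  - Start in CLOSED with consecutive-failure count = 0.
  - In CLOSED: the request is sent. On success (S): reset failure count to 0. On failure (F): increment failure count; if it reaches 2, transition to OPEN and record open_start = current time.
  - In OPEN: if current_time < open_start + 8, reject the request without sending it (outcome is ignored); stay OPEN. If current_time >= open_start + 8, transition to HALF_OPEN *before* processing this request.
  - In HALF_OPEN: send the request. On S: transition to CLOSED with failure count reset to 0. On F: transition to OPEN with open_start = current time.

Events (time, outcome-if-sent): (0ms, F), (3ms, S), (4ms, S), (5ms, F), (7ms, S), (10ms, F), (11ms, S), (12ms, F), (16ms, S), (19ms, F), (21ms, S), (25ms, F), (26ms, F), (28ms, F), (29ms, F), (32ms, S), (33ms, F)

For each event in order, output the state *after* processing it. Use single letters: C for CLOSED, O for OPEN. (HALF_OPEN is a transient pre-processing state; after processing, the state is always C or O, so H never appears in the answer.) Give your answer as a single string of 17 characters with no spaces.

Answer: CCCCCCCCCCCCOOOOO

Derivation:
State after each event:
  event#1 t=0ms outcome=F: state=CLOSED
  event#2 t=3ms outcome=S: state=CLOSED
  event#3 t=4ms outcome=S: state=CLOSED
  event#4 t=5ms outcome=F: state=CLOSED
  event#5 t=7ms outcome=S: state=CLOSED
  event#6 t=10ms outcome=F: state=CLOSED
  event#7 t=11ms outcome=S: state=CLOSED
  event#8 t=12ms outcome=F: state=CLOSED
  event#9 t=16ms outcome=S: state=CLOSED
  event#10 t=19ms outcome=F: state=CLOSED
  event#11 t=21ms outcome=S: state=CLOSED
  event#12 t=25ms outcome=F: state=CLOSED
  event#13 t=26ms outcome=F: state=OPEN
  event#14 t=28ms outcome=F: state=OPEN
  event#15 t=29ms outcome=F: state=OPEN
  event#16 t=32ms outcome=S: state=OPEN
  event#17 t=33ms outcome=F: state=OPEN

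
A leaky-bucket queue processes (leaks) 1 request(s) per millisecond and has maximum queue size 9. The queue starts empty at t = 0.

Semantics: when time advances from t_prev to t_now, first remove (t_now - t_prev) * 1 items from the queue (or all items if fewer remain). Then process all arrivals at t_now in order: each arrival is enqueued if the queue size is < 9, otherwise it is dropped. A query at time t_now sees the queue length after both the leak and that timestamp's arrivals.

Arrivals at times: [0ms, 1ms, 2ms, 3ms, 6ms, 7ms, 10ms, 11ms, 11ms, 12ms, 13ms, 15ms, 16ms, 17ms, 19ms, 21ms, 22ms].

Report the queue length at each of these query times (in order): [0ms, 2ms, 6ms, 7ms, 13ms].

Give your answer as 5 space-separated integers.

Answer: 1 1 1 1 2

Derivation:
Queue lengths at query times:
  query t=0ms: backlog = 1
  query t=2ms: backlog = 1
  query t=6ms: backlog = 1
  query t=7ms: backlog = 1
  query t=13ms: backlog = 2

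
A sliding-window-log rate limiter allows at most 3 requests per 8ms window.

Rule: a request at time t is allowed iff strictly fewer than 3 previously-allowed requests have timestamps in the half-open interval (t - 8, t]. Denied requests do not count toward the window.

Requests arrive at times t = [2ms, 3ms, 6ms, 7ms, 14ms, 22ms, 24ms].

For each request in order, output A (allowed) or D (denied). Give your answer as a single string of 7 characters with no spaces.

Answer: AAADAAA

Derivation:
Tracking allowed requests in the window:
  req#1 t=2ms: ALLOW
  req#2 t=3ms: ALLOW
  req#3 t=6ms: ALLOW
  req#4 t=7ms: DENY
  req#5 t=14ms: ALLOW
  req#6 t=22ms: ALLOW
  req#7 t=24ms: ALLOW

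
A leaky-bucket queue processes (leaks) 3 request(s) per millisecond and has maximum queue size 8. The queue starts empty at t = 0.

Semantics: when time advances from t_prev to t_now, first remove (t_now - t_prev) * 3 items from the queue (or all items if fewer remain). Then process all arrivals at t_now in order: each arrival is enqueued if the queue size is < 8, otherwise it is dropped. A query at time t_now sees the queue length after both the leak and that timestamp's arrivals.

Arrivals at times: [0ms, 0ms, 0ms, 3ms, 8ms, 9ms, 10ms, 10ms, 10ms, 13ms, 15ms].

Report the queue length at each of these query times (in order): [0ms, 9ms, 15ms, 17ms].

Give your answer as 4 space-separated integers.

Answer: 3 1 1 0

Derivation:
Queue lengths at query times:
  query t=0ms: backlog = 3
  query t=9ms: backlog = 1
  query t=15ms: backlog = 1
  query t=17ms: backlog = 0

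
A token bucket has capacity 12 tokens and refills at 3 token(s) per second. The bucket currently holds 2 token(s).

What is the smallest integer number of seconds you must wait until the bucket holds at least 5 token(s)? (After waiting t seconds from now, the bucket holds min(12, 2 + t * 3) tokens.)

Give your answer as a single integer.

Need 2 + t * 3 >= 5, so t >= 3/3.
Smallest integer t = ceil(3/3) = 1.

Answer: 1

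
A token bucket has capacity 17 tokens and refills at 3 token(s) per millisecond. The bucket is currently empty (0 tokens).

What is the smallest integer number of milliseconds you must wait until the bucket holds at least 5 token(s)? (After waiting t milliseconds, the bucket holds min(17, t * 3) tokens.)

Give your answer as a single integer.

Answer: 2

Derivation:
Need t * 3 >= 5, so t >= 5/3.
Smallest integer t = ceil(5/3) = 2.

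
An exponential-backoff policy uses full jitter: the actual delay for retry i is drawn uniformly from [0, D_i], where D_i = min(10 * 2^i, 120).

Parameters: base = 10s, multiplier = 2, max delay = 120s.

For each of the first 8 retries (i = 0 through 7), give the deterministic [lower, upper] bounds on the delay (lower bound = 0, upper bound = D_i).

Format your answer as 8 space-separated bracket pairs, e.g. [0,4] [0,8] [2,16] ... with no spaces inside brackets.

Computing bounds per retry:
  i=0: D_i=min(10*2^0,120)=10, bounds=[0,10]
  i=1: D_i=min(10*2^1,120)=20, bounds=[0,20]
  i=2: D_i=min(10*2^2,120)=40, bounds=[0,40]
  i=3: D_i=min(10*2^3,120)=80, bounds=[0,80]
  i=4: D_i=min(10*2^4,120)=120, bounds=[0,120]
  i=5: D_i=min(10*2^5,120)=120, bounds=[0,120]
  i=6: D_i=min(10*2^6,120)=120, bounds=[0,120]
  i=7: D_i=min(10*2^7,120)=120, bounds=[0,120]

Answer: [0,10] [0,20] [0,40] [0,80] [0,120] [0,120] [0,120] [0,120]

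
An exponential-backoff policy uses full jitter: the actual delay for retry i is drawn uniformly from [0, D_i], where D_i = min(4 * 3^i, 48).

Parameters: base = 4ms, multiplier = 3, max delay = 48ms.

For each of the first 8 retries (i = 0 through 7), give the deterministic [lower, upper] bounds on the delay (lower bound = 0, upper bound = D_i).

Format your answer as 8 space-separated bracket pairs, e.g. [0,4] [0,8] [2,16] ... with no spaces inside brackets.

Computing bounds per retry:
  i=0: D_i=min(4*3^0,48)=4, bounds=[0,4]
  i=1: D_i=min(4*3^1,48)=12, bounds=[0,12]
  i=2: D_i=min(4*3^2,48)=36, bounds=[0,36]
  i=3: D_i=min(4*3^3,48)=48, bounds=[0,48]
  i=4: D_i=min(4*3^4,48)=48, bounds=[0,48]
  i=5: D_i=min(4*3^5,48)=48, bounds=[0,48]
  i=6: D_i=min(4*3^6,48)=48, bounds=[0,48]
  i=7: D_i=min(4*3^7,48)=48, bounds=[0,48]

Answer: [0,4] [0,12] [0,36] [0,48] [0,48] [0,48] [0,48] [0,48]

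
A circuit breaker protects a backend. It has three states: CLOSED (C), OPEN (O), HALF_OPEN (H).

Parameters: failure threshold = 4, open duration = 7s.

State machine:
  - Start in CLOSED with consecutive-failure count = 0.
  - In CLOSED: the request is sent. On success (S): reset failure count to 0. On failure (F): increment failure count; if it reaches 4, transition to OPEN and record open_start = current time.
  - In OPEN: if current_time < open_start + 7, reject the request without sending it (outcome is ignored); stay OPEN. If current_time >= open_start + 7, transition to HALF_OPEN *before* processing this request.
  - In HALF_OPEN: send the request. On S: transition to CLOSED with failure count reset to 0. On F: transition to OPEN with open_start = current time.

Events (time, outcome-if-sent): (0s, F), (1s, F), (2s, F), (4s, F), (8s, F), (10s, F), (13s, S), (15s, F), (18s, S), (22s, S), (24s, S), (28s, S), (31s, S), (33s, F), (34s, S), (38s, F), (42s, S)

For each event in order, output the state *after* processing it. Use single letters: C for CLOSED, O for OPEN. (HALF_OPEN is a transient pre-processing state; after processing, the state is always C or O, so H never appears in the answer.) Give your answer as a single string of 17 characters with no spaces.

Answer: CCCOOOCCCCCCCCCCC

Derivation:
State after each event:
  event#1 t=0s outcome=F: state=CLOSED
  event#2 t=1s outcome=F: state=CLOSED
  event#3 t=2s outcome=F: state=CLOSED
  event#4 t=4s outcome=F: state=OPEN
  event#5 t=8s outcome=F: state=OPEN
  event#6 t=10s outcome=F: state=OPEN
  event#7 t=13s outcome=S: state=CLOSED
  event#8 t=15s outcome=F: state=CLOSED
  event#9 t=18s outcome=S: state=CLOSED
  event#10 t=22s outcome=S: state=CLOSED
  event#11 t=24s outcome=S: state=CLOSED
  event#12 t=28s outcome=S: state=CLOSED
  event#13 t=31s outcome=S: state=CLOSED
  event#14 t=33s outcome=F: state=CLOSED
  event#15 t=34s outcome=S: state=CLOSED
  event#16 t=38s outcome=F: state=CLOSED
  event#17 t=42s outcome=S: state=CLOSED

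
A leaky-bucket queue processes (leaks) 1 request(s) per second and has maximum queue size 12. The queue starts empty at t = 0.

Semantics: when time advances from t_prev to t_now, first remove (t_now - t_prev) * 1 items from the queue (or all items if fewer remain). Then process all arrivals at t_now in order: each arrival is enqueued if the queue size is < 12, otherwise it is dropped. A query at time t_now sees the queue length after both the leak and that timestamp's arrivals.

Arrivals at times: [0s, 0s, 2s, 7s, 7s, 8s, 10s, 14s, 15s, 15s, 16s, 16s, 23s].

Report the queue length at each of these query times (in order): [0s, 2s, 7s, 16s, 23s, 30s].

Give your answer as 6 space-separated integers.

Answer: 2 1 2 3 1 0

Derivation:
Queue lengths at query times:
  query t=0s: backlog = 2
  query t=2s: backlog = 1
  query t=7s: backlog = 2
  query t=16s: backlog = 3
  query t=23s: backlog = 1
  query t=30s: backlog = 0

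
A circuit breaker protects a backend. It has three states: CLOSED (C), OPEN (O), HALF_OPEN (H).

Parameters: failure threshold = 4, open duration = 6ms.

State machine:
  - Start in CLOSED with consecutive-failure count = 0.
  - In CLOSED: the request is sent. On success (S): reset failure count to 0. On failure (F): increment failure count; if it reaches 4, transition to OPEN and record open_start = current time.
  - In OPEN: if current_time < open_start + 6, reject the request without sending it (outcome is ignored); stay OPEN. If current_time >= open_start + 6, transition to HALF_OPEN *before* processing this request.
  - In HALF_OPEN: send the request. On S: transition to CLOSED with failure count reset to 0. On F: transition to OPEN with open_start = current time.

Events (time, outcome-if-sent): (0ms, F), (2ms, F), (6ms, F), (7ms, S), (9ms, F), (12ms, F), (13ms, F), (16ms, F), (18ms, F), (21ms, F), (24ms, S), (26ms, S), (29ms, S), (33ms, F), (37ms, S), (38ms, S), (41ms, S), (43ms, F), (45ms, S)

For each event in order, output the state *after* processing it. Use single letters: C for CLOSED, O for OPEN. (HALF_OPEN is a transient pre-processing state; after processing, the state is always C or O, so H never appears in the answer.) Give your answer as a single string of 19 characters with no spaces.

State after each event:
  event#1 t=0ms outcome=F: state=CLOSED
  event#2 t=2ms outcome=F: state=CLOSED
  event#3 t=6ms outcome=F: state=CLOSED
  event#4 t=7ms outcome=S: state=CLOSED
  event#5 t=9ms outcome=F: state=CLOSED
  event#6 t=12ms outcome=F: state=CLOSED
  event#7 t=13ms outcome=F: state=CLOSED
  event#8 t=16ms outcome=F: state=OPEN
  event#9 t=18ms outcome=F: state=OPEN
  event#10 t=21ms outcome=F: state=OPEN
  event#11 t=24ms outcome=S: state=CLOSED
  event#12 t=26ms outcome=S: state=CLOSED
  event#13 t=29ms outcome=S: state=CLOSED
  event#14 t=33ms outcome=F: state=CLOSED
  event#15 t=37ms outcome=S: state=CLOSED
  event#16 t=38ms outcome=S: state=CLOSED
  event#17 t=41ms outcome=S: state=CLOSED
  event#18 t=43ms outcome=F: state=CLOSED
  event#19 t=45ms outcome=S: state=CLOSED

Answer: CCCCCCCOOOCCCCCCCCC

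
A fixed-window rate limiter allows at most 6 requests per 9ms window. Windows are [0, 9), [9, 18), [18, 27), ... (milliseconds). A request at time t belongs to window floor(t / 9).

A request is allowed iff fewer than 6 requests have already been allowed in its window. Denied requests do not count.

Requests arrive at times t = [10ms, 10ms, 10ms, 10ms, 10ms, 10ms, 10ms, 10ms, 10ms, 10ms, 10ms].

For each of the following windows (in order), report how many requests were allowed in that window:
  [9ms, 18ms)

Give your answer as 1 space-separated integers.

Answer: 6

Derivation:
Processing requests:
  req#1 t=10ms (window 1): ALLOW
  req#2 t=10ms (window 1): ALLOW
  req#3 t=10ms (window 1): ALLOW
  req#4 t=10ms (window 1): ALLOW
  req#5 t=10ms (window 1): ALLOW
  req#6 t=10ms (window 1): ALLOW
  req#7 t=10ms (window 1): DENY
  req#8 t=10ms (window 1): DENY
  req#9 t=10ms (window 1): DENY
  req#10 t=10ms (window 1): DENY
  req#11 t=10ms (window 1): DENY

Allowed counts by window: 6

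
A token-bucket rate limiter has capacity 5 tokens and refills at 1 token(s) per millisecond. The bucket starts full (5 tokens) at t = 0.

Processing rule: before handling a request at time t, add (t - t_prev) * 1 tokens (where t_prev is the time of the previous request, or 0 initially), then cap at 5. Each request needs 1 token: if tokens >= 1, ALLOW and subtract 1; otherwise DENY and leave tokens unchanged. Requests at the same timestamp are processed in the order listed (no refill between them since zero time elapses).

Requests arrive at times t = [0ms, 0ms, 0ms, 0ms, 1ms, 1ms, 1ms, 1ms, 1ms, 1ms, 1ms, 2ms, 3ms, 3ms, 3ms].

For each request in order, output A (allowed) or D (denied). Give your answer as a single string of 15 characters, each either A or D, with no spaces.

Simulating step by step:
  req#1 t=0ms: ALLOW
  req#2 t=0ms: ALLOW
  req#3 t=0ms: ALLOW
  req#4 t=0ms: ALLOW
  req#5 t=1ms: ALLOW
  req#6 t=1ms: ALLOW
  req#7 t=1ms: DENY
  req#8 t=1ms: DENY
  req#9 t=1ms: DENY
  req#10 t=1ms: DENY
  req#11 t=1ms: DENY
  req#12 t=2ms: ALLOW
  req#13 t=3ms: ALLOW
  req#14 t=3ms: DENY
  req#15 t=3ms: DENY

Answer: AAAAAADDDDDAADD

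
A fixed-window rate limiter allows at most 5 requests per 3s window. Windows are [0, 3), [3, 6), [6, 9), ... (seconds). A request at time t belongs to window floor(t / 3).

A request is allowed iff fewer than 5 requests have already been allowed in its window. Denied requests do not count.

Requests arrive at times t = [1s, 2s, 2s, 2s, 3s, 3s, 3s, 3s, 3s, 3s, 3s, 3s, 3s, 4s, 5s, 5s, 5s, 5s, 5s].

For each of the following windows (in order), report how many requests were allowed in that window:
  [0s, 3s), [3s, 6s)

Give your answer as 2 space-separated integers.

Answer: 4 5

Derivation:
Processing requests:
  req#1 t=1s (window 0): ALLOW
  req#2 t=2s (window 0): ALLOW
  req#3 t=2s (window 0): ALLOW
  req#4 t=2s (window 0): ALLOW
  req#5 t=3s (window 1): ALLOW
  req#6 t=3s (window 1): ALLOW
  req#7 t=3s (window 1): ALLOW
  req#8 t=3s (window 1): ALLOW
  req#9 t=3s (window 1): ALLOW
  req#10 t=3s (window 1): DENY
  req#11 t=3s (window 1): DENY
  req#12 t=3s (window 1): DENY
  req#13 t=3s (window 1): DENY
  req#14 t=4s (window 1): DENY
  req#15 t=5s (window 1): DENY
  req#16 t=5s (window 1): DENY
  req#17 t=5s (window 1): DENY
  req#18 t=5s (window 1): DENY
  req#19 t=5s (window 1): DENY

Allowed counts by window: 4 5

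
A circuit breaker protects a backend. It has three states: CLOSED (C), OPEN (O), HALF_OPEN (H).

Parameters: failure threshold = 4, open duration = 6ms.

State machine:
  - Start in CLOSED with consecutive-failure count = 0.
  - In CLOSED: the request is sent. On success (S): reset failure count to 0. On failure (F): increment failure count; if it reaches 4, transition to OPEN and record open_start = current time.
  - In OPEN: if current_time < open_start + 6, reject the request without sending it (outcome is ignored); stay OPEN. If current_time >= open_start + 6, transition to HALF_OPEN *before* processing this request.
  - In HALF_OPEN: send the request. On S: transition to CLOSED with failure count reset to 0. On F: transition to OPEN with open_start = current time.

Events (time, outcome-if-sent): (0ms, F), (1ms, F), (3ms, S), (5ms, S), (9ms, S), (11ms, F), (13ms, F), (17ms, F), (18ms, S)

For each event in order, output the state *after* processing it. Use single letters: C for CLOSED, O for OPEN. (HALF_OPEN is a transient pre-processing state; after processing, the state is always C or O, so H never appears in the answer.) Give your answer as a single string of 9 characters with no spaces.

State after each event:
  event#1 t=0ms outcome=F: state=CLOSED
  event#2 t=1ms outcome=F: state=CLOSED
  event#3 t=3ms outcome=S: state=CLOSED
  event#4 t=5ms outcome=S: state=CLOSED
  event#5 t=9ms outcome=S: state=CLOSED
  event#6 t=11ms outcome=F: state=CLOSED
  event#7 t=13ms outcome=F: state=CLOSED
  event#8 t=17ms outcome=F: state=CLOSED
  event#9 t=18ms outcome=S: state=CLOSED

Answer: CCCCCCCCC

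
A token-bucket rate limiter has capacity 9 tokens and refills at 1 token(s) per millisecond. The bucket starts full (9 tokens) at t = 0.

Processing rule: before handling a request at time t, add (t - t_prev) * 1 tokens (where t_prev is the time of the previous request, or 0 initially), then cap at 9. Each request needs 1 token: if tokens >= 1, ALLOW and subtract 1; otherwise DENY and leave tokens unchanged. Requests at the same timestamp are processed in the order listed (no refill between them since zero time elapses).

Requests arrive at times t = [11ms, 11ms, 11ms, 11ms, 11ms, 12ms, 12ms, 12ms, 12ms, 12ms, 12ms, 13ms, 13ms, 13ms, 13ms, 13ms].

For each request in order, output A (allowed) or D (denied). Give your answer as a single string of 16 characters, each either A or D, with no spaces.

Answer: AAAAAAAAAADADDDD

Derivation:
Simulating step by step:
  req#1 t=11ms: ALLOW
  req#2 t=11ms: ALLOW
  req#3 t=11ms: ALLOW
  req#4 t=11ms: ALLOW
  req#5 t=11ms: ALLOW
  req#6 t=12ms: ALLOW
  req#7 t=12ms: ALLOW
  req#8 t=12ms: ALLOW
  req#9 t=12ms: ALLOW
  req#10 t=12ms: ALLOW
  req#11 t=12ms: DENY
  req#12 t=13ms: ALLOW
  req#13 t=13ms: DENY
  req#14 t=13ms: DENY
  req#15 t=13ms: DENY
  req#16 t=13ms: DENY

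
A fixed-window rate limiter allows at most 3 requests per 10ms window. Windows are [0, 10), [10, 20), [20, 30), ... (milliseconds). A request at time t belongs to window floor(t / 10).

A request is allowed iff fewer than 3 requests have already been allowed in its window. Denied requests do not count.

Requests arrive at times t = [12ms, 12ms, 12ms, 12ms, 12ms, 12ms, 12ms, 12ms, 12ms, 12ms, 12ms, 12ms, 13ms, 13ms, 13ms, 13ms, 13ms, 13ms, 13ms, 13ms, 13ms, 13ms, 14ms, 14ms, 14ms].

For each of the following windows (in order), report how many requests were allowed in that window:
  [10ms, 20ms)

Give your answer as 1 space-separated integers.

Processing requests:
  req#1 t=12ms (window 1): ALLOW
  req#2 t=12ms (window 1): ALLOW
  req#3 t=12ms (window 1): ALLOW
  req#4 t=12ms (window 1): DENY
  req#5 t=12ms (window 1): DENY
  req#6 t=12ms (window 1): DENY
  req#7 t=12ms (window 1): DENY
  req#8 t=12ms (window 1): DENY
  req#9 t=12ms (window 1): DENY
  req#10 t=12ms (window 1): DENY
  req#11 t=12ms (window 1): DENY
  req#12 t=12ms (window 1): DENY
  req#13 t=13ms (window 1): DENY
  req#14 t=13ms (window 1): DENY
  req#15 t=13ms (window 1): DENY
  req#16 t=13ms (window 1): DENY
  req#17 t=13ms (window 1): DENY
  req#18 t=13ms (window 1): DENY
  req#19 t=13ms (window 1): DENY
  req#20 t=13ms (window 1): DENY
  req#21 t=13ms (window 1): DENY
  req#22 t=13ms (window 1): DENY
  req#23 t=14ms (window 1): DENY
  req#24 t=14ms (window 1): DENY
  req#25 t=14ms (window 1): DENY

Allowed counts by window: 3

Answer: 3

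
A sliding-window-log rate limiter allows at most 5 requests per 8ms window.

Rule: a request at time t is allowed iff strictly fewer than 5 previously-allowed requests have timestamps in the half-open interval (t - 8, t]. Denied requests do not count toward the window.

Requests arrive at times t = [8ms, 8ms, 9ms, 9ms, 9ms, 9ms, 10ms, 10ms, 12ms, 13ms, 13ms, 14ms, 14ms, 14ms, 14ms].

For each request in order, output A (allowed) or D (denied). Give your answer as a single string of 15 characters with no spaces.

Tracking allowed requests in the window:
  req#1 t=8ms: ALLOW
  req#2 t=8ms: ALLOW
  req#3 t=9ms: ALLOW
  req#4 t=9ms: ALLOW
  req#5 t=9ms: ALLOW
  req#6 t=9ms: DENY
  req#7 t=10ms: DENY
  req#8 t=10ms: DENY
  req#9 t=12ms: DENY
  req#10 t=13ms: DENY
  req#11 t=13ms: DENY
  req#12 t=14ms: DENY
  req#13 t=14ms: DENY
  req#14 t=14ms: DENY
  req#15 t=14ms: DENY

Answer: AAAAADDDDDDDDDD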